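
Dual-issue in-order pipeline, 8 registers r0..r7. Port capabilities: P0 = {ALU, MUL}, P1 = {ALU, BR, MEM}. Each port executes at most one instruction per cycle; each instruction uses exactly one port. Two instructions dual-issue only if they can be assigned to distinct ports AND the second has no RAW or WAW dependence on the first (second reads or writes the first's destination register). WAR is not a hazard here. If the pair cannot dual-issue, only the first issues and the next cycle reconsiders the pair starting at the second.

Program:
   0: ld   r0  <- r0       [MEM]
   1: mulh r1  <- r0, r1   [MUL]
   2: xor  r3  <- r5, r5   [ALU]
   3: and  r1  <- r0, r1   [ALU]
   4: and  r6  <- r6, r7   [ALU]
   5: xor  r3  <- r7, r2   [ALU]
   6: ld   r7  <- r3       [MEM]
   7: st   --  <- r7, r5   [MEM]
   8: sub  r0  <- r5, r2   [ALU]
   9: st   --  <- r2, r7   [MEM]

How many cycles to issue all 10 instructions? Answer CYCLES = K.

CYCLES = 7

  cy0 -> i0 (ld.MEM) RAW r0
  cy1 -> i1,i2 (mulh.MUL xor.ALU) 2-wide
  cy2 -> i3,i4 (and.ALU and.ALU) 2-wide
  cy3 -> i5 (xor.ALU) RAW r3
  cy4 -> i6 (ld.MEM) no-port MEM/MEM
  cy5 -> i7,i8 (st.MEM sub.ALU) 2-wide
  cy6 -> i9 (st.MEM) tail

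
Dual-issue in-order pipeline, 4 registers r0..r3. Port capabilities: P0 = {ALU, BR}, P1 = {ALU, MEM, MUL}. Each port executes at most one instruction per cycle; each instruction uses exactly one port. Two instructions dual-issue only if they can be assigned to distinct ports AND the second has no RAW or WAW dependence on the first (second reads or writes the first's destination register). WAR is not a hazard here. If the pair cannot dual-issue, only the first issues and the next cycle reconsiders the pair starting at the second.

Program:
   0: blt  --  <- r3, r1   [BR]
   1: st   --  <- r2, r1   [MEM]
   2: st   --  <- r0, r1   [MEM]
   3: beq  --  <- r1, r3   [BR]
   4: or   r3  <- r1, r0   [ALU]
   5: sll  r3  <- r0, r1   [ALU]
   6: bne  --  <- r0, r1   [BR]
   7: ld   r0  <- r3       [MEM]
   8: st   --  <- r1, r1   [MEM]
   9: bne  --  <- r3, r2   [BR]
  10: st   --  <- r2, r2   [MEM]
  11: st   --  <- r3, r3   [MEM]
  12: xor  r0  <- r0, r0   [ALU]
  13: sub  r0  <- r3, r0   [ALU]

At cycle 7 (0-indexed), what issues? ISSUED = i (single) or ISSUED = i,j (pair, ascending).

[0] i0&i1  blt.BR st.MEM  -- pair
[1] i2&i3  st.MEM beq.BR  -- pair
[2] i4  or.ALU  -- WAW r3
[3] i5&i6  sll.ALU bne.BR  -- pair
[4] i7  ld.MEM  -- no-port MEM/MEM
[5] i8&i9  st.MEM bne.BR  -- pair
[6] i10  st.MEM  -- no-port MEM/MEM
[7] i11&i12  st.MEM xor.ALU  -- pair
[8] i13  sub.ALU  -- tail

ISSUED = 11,12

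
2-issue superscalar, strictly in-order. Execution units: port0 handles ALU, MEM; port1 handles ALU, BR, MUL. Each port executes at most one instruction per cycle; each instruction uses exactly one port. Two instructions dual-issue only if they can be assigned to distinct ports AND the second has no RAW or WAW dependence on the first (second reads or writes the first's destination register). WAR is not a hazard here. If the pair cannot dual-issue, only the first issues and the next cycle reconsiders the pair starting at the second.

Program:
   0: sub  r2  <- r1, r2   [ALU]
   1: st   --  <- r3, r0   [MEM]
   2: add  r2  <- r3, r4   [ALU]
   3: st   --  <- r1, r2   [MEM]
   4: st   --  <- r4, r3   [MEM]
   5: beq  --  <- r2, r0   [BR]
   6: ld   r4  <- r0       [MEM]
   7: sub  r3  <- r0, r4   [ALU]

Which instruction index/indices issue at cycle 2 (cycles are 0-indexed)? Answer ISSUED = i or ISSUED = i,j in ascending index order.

ISSUED = 3

c0: i0&i1 sub.ALU/st.MEM  dual
c1: i2 add.ALU  RAW r2
c2: i3 st.MEM  no-port MEM/MEM
c3: i4&i5 st.MEM/beq.BR  dual
c4: i6 ld.MEM  RAW r4
c5: i7 sub.ALU  tail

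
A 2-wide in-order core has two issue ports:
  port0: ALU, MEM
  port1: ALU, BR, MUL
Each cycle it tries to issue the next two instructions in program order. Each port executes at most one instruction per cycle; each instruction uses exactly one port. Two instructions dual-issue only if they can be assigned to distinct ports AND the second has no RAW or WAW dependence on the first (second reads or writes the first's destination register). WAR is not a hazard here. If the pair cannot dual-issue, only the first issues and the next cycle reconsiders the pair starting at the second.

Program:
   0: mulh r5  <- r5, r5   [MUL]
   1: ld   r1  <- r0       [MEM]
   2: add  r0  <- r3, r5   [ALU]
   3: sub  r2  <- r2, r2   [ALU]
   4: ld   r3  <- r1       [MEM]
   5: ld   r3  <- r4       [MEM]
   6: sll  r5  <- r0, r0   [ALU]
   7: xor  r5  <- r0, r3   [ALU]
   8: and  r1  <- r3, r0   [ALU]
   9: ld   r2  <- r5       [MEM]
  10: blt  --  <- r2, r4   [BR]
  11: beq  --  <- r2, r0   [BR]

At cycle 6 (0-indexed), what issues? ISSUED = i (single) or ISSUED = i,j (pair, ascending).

ISSUED = 10

c0: i0,i1 mulh.MUL/ld.MEM  2-wide
c1: i2,i3 add.ALU/sub.ALU  2-wide
c2: i4 ld.MEM  no-port MEM/MEM
c3: i5,i6 ld.MEM/sll.ALU  2-wide
c4: i7,i8 xor.ALU/and.ALU  2-wide
c5: i9 ld.MEM  RAW r2
c6: i10 blt.BR  no-port BR/BR
c7: i11 beq.BR  tail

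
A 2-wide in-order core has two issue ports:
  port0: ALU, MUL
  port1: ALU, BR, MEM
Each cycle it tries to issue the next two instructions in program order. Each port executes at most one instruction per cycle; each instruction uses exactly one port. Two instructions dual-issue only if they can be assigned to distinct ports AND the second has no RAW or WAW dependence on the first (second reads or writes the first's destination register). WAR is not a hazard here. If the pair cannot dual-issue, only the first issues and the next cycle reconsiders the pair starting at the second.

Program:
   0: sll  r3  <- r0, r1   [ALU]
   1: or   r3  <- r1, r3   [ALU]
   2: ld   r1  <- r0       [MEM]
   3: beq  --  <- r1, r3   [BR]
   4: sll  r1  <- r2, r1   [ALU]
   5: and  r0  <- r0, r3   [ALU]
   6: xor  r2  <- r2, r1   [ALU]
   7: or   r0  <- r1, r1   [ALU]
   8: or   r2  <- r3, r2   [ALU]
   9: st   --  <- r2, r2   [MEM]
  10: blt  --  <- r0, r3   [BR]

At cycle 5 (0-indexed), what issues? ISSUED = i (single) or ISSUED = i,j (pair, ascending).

[0] i0  sll  -- RAW+WAW r3
[1] i1+i2  or/ld  -- 2-wide
[2] i3+i4  beq/sll  -- 2-wide
[3] i5+i6  and/xor  -- 2-wide
[4] i7+i8  or/or  -- 2-wide
[5] i9  st  -- no-port MEM/BR
[6] i10  blt  -- tail

ISSUED = 9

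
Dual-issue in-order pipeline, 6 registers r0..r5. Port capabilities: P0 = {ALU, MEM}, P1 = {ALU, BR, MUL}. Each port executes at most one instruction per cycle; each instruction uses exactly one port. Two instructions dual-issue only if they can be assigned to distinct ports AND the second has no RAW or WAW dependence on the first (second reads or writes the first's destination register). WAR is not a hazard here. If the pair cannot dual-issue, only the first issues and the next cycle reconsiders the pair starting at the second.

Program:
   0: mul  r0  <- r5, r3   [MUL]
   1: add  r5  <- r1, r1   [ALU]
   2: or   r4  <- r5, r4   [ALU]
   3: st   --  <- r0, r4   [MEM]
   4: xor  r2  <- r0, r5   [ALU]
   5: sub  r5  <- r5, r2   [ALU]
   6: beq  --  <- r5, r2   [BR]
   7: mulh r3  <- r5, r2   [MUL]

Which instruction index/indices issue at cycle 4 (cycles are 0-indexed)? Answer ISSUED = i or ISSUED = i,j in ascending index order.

#0 head=0: mul.MUL;add.ALU i0/i1 2-wide
#1 head=2: or.ALU i2 RAW r4
#2 head=3: st.MEM;xor.ALU i3/i4 2-wide
#3 head=5: sub.ALU i5 RAW r5
#4 head=6: beq.BR i6 no-port BR/MUL
#5 head=7: mulh.MUL i7 tail

ISSUED = 6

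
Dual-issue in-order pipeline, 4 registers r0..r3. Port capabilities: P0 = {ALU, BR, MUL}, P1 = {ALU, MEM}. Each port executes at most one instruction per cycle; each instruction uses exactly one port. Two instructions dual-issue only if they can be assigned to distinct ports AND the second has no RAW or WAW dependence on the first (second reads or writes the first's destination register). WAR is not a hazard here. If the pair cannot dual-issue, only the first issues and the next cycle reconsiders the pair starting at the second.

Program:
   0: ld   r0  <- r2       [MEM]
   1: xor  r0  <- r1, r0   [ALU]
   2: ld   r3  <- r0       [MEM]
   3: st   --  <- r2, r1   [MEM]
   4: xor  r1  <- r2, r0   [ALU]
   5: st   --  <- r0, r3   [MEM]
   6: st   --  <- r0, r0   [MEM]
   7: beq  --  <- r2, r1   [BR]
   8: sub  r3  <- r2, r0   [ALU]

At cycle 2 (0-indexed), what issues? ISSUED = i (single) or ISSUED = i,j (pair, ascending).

0. ld.MEM @i0  | RAW+WAW r0
1. xor.ALU @i1  | RAW r0
2. ld.MEM @i2  | no-port MEM/MEM
3. st.MEM+xor.ALU @i3+i4  | dual
4. st.MEM @i5  | no-port MEM/MEM
5. st.MEM+beq.BR @i6+i7  | dual
6. sub.ALU @i8  | tail

ISSUED = 2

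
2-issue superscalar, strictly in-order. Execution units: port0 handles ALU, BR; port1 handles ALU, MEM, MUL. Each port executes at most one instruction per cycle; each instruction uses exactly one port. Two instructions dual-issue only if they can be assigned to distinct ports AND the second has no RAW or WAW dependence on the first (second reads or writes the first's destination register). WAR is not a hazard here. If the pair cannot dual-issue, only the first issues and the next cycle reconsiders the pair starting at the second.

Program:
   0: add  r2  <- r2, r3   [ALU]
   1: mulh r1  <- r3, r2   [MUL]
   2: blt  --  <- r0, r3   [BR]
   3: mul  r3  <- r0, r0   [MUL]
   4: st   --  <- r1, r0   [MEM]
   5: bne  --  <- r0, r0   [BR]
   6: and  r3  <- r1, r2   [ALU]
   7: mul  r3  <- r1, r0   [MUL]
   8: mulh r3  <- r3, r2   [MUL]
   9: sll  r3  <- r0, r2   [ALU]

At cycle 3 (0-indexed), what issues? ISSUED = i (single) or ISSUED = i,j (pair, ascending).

ISSUED = 4,5

[0] i0  add  -- RAW r2
[1] i1&i2  mulh blt  -- dual
[2] i3  mul  -- no-port MUL/MEM
[3] i4&i5  st bne  -- dual
[4] i6  and  -- WAW r3
[5] i7  mul  -- no-port MUL/MUL
[6] i8  mulh  -- WAW r3
[7] i9  sll  -- tail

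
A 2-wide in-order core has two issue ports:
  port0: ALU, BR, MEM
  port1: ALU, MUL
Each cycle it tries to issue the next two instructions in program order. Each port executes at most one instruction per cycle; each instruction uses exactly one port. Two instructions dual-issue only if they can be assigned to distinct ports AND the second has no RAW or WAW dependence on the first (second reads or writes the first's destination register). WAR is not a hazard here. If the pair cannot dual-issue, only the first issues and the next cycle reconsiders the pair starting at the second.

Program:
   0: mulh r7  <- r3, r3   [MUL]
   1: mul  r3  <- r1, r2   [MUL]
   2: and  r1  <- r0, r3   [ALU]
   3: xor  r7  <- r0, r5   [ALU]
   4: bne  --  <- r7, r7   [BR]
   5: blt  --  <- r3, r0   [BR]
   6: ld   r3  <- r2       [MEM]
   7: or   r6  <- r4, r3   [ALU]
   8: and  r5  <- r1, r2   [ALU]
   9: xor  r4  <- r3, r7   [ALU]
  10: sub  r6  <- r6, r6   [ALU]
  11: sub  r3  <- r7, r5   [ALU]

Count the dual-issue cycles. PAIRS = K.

  cy0 -> i0 (mulh.MUL) no-port MUL/MUL
  cy1 -> i1 (mul.MUL) RAW r3
  cy2 -> i2/i3 (and.ALU;xor.ALU) dual
  cy3 -> i4 (bne.BR) no-port BR/BR
  cy4 -> i5 (blt.BR) no-port BR/MEM
  cy5 -> i6 (ld.MEM) RAW r3
  cy6 -> i7/i8 (or.ALU;and.ALU) dual
  cy7 -> i9/i10 (xor.ALU;sub.ALU) dual
  cy8 -> i11 (sub.ALU) tail

PAIRS = 3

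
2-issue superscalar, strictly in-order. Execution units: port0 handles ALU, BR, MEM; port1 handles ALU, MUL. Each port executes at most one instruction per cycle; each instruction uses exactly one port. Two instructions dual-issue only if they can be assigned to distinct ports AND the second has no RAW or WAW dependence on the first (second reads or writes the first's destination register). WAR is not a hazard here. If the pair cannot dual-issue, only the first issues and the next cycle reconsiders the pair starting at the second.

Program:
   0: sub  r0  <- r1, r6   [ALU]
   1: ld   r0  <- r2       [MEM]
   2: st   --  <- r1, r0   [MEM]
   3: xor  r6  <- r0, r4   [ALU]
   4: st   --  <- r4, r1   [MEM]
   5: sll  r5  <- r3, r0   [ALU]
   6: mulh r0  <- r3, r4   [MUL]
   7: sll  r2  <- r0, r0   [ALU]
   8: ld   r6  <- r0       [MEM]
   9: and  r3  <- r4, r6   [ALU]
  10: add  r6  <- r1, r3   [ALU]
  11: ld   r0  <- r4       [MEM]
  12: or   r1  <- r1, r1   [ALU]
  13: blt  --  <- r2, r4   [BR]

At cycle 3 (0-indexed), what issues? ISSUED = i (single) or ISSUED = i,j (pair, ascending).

ISSUED = 4,5

c0: i0 sub.ALU  WAW r0
c1: i1 ld.MEM  no-port MEM/MEM
c2: i2/i3 st.MEM xor.ALU  2-wide
c3: i4/i5 st.MEM sll.ALU  2-wide
c4: i6 mulh.MUL  RAW r0
c5: i7/i8 sll.ALU ld.MEM  2-wide
c6: i9 and.ALU  RAW r3
c7: i10/i11 add.ALU ld.MEM  2-wide
c8: i12/i13 or.ALU blt.BR  2-wide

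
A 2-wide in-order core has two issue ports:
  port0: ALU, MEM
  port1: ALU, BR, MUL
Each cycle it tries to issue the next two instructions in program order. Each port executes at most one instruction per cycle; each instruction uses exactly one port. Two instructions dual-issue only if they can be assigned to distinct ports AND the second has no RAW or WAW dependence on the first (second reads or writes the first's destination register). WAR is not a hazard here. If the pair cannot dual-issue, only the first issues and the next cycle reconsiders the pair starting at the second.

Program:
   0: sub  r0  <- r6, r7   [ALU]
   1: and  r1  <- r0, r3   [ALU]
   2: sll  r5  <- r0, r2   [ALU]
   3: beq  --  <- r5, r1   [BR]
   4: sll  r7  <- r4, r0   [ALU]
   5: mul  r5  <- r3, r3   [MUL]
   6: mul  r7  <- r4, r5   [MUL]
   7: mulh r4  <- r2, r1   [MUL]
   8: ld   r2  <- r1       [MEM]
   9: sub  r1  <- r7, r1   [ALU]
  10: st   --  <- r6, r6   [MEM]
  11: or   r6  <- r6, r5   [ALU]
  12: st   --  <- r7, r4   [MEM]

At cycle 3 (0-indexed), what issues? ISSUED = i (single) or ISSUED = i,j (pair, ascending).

ISSUED = 5

0. sub @i0  | RAW r0
1. and;sll @i1,i2  | 2-wide
2. beq;sll @i3,i4  | 2-wide
3. mul @i5  | no-port MUL/MUL
4. mul @i6  | no-port MUL/MUL
5. mulh;ld @i7,i8  | 2-wide
6. sub;st @i9,i10  | 2-wide
7. or;st @i11,i12  | 2-wide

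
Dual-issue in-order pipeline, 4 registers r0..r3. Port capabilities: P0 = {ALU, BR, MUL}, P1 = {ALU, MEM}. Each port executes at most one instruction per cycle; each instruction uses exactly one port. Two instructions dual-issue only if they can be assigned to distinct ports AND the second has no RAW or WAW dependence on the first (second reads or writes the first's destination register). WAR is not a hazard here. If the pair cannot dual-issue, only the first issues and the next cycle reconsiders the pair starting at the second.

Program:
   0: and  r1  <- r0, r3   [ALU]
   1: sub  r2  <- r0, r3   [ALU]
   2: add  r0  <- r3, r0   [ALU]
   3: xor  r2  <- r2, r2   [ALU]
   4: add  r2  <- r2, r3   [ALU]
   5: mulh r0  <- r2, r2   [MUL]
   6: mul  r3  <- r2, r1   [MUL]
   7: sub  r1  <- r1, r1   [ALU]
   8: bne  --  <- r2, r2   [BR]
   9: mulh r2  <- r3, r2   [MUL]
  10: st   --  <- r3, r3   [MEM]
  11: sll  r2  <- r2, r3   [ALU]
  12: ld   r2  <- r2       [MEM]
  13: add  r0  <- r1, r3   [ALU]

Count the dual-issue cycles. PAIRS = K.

t=0 i0/i1:and;sub ; pair
t=1 i2/i3:add;xor ; pair
t=2 i4:add ; RAW r2
t=3 i5:mulh ; no-port MUL/MUL
t=4 i6/i7:mul;sub ; pair
t=5 i8:bne ; no-port BR/MUL
t=6 i9/i10:mulh;st ; pair
t=7 i11:sll ; RAW+WAW r2
t=8 i12/i13:ld;add ; pair

PAIRS = 5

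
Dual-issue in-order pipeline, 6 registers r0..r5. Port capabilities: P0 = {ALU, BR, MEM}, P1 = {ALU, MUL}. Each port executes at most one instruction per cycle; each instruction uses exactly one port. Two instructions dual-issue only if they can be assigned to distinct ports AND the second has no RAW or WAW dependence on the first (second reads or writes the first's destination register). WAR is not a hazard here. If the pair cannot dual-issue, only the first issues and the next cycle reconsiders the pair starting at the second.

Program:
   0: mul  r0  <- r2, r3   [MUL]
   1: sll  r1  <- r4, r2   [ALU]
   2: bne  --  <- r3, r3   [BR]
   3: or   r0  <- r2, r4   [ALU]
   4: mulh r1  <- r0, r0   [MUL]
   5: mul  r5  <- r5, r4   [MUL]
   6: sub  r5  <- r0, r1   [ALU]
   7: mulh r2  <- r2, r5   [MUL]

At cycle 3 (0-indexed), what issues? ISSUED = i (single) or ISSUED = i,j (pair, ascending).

ISSUED = 5

#0 head=0: mul.MUL+sll.ALU i0&i1 2-wide
#1 head=2: bne.BR+or.ALU i2&i3 2-wide
#2 head=4: mulh.MUL i4 no-port MUL/MUL
#3 head=5: mul.MUL i5 WAW r5
#4 head=6: sub.ALU i6 RAW r5
#5 head=7: mulh.MUL i7 tail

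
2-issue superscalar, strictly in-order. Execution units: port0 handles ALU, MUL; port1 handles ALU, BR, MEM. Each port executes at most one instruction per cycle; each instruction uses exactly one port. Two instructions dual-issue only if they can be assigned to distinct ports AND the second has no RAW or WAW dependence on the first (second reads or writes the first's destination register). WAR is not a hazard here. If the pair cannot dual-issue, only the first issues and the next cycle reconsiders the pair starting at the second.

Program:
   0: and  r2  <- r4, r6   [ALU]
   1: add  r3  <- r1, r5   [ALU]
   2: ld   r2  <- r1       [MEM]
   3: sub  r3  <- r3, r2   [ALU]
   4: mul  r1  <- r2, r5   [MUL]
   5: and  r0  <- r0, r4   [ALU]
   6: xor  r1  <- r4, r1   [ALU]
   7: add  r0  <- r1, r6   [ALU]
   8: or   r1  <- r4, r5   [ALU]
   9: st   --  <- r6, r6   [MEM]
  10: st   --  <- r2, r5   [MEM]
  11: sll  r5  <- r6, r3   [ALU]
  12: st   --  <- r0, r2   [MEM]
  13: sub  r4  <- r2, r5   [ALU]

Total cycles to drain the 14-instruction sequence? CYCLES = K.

CYCLES = 8

[0] i0&i1  and.ALU/add.ALU  -- pair
[1] i2  ld.MEM  -- RAW r2
[2] i3&i4  sub.ALU/mul.MUL  -- pair
[3] i5&i6  and.ALU/xor.ALU  -- pair
[4] i7&i8  add.ALU/or.ALU  -- pair
[5] i9  st.MEM  -- no-port MEM/MEM
[6] i10&i11  st.MEM/sll.ALU  -- pair
[7] i12&i13  st.MEM/sub.ALU  -- pair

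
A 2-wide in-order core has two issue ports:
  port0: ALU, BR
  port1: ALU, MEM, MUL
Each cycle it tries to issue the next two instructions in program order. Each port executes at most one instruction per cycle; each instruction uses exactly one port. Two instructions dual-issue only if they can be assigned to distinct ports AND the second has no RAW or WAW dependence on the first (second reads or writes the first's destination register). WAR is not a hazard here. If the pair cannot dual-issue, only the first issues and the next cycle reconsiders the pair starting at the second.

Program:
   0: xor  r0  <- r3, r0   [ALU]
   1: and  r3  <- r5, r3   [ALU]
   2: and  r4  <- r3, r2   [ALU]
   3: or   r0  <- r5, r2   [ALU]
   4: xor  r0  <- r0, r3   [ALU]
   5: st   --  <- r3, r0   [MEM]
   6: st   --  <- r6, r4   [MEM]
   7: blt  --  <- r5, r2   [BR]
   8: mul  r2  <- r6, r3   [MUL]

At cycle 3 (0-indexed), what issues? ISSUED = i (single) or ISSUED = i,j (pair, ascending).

t=0 i0+i1:xor.ALU+and.ALU ; dual
t=1 i2+i3:and.ALU+or.ALU ; dual
t=2 i4:xor.ALU ; RAW r0
t=3 i5:st.MEM ; no-port MEM/MEM
t=4 i6+i7:st.MEM+blt.BR ; dual
t=5 i8:mul.MUL ; tail

ISSUED = 5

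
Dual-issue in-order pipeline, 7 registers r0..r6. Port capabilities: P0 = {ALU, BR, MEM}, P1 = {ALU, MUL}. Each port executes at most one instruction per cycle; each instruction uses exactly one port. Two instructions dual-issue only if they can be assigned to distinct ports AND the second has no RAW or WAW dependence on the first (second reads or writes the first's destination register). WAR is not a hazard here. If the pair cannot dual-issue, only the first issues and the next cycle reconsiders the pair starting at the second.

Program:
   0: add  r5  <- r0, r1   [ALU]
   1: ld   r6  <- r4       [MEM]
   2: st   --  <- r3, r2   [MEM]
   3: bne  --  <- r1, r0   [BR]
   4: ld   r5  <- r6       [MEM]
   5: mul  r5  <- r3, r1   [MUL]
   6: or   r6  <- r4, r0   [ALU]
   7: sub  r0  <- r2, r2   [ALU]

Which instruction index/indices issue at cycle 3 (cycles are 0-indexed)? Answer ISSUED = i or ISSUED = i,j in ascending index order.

ISSUED = 4

t=0 i0&i1:add/ld ; pair
t=1 i2:st ; no-port MEM/BR
t=2 i3:bne ; no-port BR/MEM
t=3 i4:ld ; WAW r5
t=4 i5&i6:mul/or ; pair
t=5 i7:sub ; tail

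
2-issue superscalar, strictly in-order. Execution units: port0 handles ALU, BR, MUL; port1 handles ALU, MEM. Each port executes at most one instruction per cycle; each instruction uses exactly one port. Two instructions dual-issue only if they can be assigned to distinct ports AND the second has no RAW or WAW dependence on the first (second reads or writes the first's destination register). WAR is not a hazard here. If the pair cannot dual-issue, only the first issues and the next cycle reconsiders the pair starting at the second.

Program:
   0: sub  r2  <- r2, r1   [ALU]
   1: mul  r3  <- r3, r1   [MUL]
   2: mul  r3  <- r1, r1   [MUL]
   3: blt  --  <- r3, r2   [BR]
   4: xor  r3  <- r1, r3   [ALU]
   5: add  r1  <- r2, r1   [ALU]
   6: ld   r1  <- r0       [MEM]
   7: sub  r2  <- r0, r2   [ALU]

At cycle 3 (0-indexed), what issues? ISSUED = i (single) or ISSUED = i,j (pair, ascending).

t=0 i0,i1:sub+mul ; dual
t=1 i2:mul ; no-port MUL/BR
t=2 i3,i4:blt+xor ; dual
t=3 i5:add ; WAW r1
t=4 i6,i7:ld+sub ; dual

ISSUED = 5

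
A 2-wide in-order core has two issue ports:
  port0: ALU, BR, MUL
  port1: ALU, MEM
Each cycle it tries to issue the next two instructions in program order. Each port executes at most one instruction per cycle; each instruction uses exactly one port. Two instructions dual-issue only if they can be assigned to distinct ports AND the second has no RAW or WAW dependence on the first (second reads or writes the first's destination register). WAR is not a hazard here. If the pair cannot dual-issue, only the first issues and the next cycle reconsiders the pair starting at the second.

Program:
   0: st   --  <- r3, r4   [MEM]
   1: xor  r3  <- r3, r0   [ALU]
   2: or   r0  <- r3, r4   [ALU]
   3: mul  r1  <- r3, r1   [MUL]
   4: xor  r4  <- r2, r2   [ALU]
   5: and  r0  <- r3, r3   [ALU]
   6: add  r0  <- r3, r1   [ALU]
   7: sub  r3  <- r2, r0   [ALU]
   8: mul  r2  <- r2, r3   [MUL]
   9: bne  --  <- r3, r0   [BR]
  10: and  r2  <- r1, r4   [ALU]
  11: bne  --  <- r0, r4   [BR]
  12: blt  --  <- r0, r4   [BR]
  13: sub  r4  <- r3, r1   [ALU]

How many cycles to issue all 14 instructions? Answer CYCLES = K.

t=0 i0+i1:st/xor ; pair
t=1 i2+i3:or/mul ; pair
t=2 i4+i5:xor/and ; pair
t=3 i6:add ; RAW r0
t=4 i7:sub ; RAW r3
t=5 i8:mul ; no-port MUL/BR
t=6 i9+i10:bne/and ; pair
t=7 i11:bne ; no-port BR/BR
t=8 i12+i13:blt/sub ; pair

CYCLES = 9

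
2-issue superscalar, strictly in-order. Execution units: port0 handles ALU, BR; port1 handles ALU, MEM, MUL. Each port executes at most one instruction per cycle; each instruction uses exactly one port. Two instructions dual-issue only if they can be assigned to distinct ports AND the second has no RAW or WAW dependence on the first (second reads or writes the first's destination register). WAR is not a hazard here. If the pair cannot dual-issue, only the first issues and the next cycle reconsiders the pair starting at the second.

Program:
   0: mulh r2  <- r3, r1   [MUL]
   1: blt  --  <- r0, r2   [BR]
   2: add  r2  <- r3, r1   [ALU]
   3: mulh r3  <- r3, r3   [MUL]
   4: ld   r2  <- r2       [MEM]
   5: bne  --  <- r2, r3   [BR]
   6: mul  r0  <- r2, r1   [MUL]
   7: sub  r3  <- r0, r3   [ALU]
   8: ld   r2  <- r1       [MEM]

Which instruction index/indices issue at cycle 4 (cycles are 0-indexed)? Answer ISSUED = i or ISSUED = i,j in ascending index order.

t=0 i0:mulh.MUL ; RAW r2
t=1 i1&i2:blt.BR/add.ALU ; pair
t=2 i3:mulh.MUL ; no-port MUL/MEM
t=3 i4:ld.MEM ; RAW r2
t=4 i5&i6:bne.BR/mul.MUL ; pair
t=5 i7&i8:sub.ALU/ld.MEM ; pair

ISSUED = 5,6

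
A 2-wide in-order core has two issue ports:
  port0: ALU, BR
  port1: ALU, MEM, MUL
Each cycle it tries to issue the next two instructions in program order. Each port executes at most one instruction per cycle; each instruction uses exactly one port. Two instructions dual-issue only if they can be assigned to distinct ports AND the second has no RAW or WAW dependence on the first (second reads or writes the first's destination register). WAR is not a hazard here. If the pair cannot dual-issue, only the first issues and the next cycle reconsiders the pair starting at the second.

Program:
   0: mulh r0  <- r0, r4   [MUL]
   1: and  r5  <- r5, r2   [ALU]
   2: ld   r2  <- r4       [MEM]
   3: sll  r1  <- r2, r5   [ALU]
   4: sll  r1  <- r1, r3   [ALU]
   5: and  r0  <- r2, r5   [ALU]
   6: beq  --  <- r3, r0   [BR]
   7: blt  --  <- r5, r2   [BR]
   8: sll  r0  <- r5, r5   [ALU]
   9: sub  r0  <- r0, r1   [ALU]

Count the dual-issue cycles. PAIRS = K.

#0 head=0: mulh.MUL/and.ALU i0/i1 pair
#1 head=2: ld.MEM i2 RAW r2
#2 head=3: sll.ALU i3 RAW+WAW r1
#3 head=4: sll.ALU/and.ALU i4/i5 pair
#4 head=6: beq.BR i6 no-port BR/BR
#5 head=7: blt.BR/sll.ALU i7/i8 pair
#6 head=9: sub.ALU i9 tail

PAIRS = 3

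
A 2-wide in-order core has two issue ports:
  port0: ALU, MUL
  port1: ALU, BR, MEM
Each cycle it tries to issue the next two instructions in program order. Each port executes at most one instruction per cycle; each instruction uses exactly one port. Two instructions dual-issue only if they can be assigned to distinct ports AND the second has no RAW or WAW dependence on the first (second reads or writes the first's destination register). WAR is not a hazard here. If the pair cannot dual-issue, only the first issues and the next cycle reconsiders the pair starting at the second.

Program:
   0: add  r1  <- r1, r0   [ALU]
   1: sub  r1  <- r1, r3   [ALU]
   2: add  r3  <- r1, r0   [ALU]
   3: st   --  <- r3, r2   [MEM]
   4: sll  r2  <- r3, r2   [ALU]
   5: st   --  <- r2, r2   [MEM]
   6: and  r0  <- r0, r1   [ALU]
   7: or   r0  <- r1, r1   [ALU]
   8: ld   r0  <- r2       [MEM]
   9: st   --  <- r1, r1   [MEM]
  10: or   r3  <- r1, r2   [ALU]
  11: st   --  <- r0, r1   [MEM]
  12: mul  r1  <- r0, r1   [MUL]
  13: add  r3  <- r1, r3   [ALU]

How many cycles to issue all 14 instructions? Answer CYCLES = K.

#0 head=0: add i0 RAW+WAW r1
#1 head=1: sub i1 RAW r1
#2 head=2: add i2 RAW r3
#3 head=3: st+sll i3+i4 dual
#4 head=5: st+and i5+i6 dual
#5 head=7: or i7 WAW r0
#6 head=8: ld i8 no-port MEM/MEM
#7 head=9: st+or i9+i10 dual
#8 head=11: st+mul i11+i12 dual
#9 head=13: add i13 tail

CYCLES = 10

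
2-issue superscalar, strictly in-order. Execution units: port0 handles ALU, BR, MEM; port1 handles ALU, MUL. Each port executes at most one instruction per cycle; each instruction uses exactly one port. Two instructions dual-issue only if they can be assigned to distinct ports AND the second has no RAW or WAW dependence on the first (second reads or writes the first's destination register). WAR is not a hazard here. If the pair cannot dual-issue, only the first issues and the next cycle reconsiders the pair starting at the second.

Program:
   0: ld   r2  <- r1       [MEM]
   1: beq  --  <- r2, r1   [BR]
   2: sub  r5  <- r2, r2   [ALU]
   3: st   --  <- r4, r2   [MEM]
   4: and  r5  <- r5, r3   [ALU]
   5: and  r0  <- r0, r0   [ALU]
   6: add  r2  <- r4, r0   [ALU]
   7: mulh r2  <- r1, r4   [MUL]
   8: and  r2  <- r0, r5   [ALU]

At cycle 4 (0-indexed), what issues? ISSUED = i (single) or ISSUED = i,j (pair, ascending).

c0: i0 ld  no-port MEM/BR
c1: i1,i2 beq;sub  dual
c2: i3,i4 st;and  dual
c3: i5 and  RAW r0
c4: i6 add  WAW r2
c5: i7 mulh  WAW r2
c6: i8 and  tail

ISSUED = 6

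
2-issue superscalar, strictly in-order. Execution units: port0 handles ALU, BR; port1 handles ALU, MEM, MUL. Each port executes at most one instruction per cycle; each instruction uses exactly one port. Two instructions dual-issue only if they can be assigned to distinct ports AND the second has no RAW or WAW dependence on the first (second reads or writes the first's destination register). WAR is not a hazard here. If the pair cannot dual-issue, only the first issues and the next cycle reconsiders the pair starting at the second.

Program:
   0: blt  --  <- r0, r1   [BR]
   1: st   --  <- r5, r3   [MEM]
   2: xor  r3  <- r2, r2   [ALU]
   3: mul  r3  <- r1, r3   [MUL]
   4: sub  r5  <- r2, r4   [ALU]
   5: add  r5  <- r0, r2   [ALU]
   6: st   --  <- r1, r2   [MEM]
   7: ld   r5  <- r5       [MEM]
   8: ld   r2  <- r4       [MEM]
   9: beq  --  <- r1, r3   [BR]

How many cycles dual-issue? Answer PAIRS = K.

PAIRS = 4

c0: i0/i1 blt+st  dual
c1: i2 xor  RAW+WAW r3
c2: i3/i4 mul+sub  dual
c3: i5/i6 add+st  dual
c4: i7 ld  no-port MEM/MEM
c5: i8/i9 ld+beq  dual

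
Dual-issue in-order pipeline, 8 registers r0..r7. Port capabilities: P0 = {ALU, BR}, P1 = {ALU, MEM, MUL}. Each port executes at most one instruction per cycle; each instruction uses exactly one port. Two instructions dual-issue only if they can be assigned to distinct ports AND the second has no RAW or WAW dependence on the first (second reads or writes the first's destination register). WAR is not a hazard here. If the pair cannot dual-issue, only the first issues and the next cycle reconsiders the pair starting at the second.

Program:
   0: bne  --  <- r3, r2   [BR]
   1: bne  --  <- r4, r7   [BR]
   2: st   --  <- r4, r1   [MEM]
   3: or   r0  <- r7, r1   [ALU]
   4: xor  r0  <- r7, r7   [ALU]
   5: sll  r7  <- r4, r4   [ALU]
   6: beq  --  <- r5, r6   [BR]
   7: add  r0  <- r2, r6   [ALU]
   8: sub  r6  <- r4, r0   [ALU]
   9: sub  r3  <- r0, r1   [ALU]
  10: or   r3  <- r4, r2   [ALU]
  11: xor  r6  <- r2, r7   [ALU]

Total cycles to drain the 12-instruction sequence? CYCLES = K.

  cy0 -> i0 (bne.BR) no-port BR/BR
  cy1 -> i1&i2 (bne.BR/st.MEM) dual
  cy2 -> i3 (or.ALU) WAW r0
  cy3 -> i4&i5 (xor.ALU/sll.ALU) dual
  cy4 -> i6&i7 (beq.BR/add.ALU) dual
  cy5 -> i8&i9 (sub.ALU/sub.ALU) dual
  cy6 -> i10&i11 (or.ALU/xor.ALU) dual

CYCLES = 7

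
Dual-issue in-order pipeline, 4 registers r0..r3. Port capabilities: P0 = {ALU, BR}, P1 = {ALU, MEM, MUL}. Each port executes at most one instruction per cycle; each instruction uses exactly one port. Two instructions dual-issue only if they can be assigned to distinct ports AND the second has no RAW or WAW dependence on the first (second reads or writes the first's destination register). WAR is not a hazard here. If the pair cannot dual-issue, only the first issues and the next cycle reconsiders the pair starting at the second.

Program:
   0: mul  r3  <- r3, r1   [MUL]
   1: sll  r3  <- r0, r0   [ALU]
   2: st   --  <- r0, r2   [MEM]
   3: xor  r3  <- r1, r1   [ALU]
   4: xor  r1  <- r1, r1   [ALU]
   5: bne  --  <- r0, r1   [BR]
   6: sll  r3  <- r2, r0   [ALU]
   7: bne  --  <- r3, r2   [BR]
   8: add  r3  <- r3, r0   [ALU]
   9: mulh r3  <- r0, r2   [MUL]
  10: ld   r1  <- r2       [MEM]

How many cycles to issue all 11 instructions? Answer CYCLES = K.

  cy0 -> i0 (mul) WAW r3
  cy1 -> i1/i2 (sll/st) pair
  cy2 -> i3/i4 (xor/xor) pair
  cy3 -> i5/i6 (bne/sll) pair
  cy4 -> i7/i8 (bne/add) pair
  cy5 -> i9 (mulh) no-port MUL/MEM
  cy6 -> i10 (ld) tail

CYCLES = 7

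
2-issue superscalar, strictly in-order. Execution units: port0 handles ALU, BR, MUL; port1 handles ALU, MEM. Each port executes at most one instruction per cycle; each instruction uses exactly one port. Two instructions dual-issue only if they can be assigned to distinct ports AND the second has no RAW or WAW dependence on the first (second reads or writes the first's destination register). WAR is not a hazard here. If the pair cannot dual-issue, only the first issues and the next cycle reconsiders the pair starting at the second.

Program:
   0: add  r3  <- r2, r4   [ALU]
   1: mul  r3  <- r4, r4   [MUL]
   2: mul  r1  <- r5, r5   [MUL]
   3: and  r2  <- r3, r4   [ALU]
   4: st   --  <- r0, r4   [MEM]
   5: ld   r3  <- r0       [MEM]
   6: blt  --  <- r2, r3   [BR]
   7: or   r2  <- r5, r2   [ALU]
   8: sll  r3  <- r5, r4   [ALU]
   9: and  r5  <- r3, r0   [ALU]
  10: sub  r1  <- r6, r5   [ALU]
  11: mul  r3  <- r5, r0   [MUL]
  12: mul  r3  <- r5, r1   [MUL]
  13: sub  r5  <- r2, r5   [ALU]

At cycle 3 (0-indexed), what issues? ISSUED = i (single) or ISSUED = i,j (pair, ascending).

t=0 i0:add.ALU ; WAW r3
t=1 i1:mul.MUL ; no-port MUL/MUL
t=2 i2,i3:mul.MUL;and.ALU ; pair
t=3 i4:st.MEM ; no-port MEM/MEM
t=4 i5:ld.MEM ; RAW r3
t=5 i6,i7:blt.BR;or.ALU ; pair
t=6 i8:sll.ALU ; RAW r3
t=7 i9:and.ALU ; RAW r5
t=8 i10,i11:sub.ALU;mul.MUL ; pair
t=9 i12,i13:mul.MUL;sub.ALU ; pair

ISSUED = 4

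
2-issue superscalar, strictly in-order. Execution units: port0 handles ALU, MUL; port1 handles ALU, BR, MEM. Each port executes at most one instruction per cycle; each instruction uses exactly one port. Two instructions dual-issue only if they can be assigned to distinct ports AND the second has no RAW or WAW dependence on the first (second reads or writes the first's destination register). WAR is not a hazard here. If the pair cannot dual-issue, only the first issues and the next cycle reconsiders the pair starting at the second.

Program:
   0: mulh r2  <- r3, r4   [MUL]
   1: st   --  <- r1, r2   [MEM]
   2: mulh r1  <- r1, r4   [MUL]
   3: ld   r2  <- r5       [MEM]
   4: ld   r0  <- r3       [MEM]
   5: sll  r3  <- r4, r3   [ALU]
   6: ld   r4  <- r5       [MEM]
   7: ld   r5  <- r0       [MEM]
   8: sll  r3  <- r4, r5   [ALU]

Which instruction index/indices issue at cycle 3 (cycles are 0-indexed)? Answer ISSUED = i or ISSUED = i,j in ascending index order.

ISSUED = 4,5

[0] i0  mulh.MUL  -- RAW r2
[1] i1+i2  st.MEM;mulh.MUL  -- dual
[2] i3  ld.MEM  -- no-port MEM/MEM
[3] i4+i5  ld.MEM;sll.ALU  -- dual
[4] i6  ld.MEM  -- no-port MEM/MEM
[5] i7  ld.MEM  -- RAW r5
[6] i8  sll.ALU  -- tail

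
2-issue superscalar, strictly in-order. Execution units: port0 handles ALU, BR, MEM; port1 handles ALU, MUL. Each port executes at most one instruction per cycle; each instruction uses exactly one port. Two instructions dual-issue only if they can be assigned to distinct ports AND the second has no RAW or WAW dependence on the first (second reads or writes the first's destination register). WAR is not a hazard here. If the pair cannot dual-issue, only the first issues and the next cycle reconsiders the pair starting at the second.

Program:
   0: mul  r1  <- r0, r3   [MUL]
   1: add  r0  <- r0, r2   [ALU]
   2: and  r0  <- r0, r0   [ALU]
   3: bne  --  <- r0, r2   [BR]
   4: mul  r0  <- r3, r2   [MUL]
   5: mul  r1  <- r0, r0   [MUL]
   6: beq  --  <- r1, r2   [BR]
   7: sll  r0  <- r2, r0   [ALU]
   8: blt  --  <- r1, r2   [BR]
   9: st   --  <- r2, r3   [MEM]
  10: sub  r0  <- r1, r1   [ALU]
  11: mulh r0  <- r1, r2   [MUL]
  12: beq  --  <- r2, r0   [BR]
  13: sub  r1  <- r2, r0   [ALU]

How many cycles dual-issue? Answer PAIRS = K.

0. mul.MUL;add.ALU @i0&i1  | dual
1. and.ALU @i2  | RAW r0
2. bne.BR;mul.MUL @i3&i4  | dual
3. mul.MUL @i5  | RAW r1
4. beq.BR;sll.ALU @i6&i7  | dual
5. blt.BR @i8  | no-port BR/MEM
6. st.MEM;sub.ALU @i9&i10  | dual
7. mulh.MUL @i11  | RAW r0
8. beq.BR;sub.ALU @i12&i13  | dual

PAIRS = 5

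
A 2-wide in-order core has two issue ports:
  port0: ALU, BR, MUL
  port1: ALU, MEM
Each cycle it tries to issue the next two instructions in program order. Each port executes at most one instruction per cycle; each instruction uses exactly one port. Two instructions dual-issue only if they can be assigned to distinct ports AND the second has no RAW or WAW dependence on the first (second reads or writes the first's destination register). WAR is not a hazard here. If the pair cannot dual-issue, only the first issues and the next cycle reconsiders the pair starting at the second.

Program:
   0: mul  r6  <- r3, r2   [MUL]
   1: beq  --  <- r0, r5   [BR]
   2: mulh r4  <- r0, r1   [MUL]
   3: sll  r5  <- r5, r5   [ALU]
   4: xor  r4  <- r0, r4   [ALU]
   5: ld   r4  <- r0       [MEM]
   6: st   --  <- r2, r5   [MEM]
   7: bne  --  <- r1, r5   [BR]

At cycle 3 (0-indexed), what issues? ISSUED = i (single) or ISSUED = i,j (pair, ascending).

c0: i0 mul.MUL  no-port MUL/BR
c1: i1 beq.BR  no-port BR/MUL
c2: i2,i3 mulh.MUL+sll.ALU  2-wide
c3: i4 xor.ALU  WAW r4
c4: i5 ld.MEM  no-port MEM/MEM
c5: i6,i7 st.MEM+bne.BR  2-wide

ISSUED = 4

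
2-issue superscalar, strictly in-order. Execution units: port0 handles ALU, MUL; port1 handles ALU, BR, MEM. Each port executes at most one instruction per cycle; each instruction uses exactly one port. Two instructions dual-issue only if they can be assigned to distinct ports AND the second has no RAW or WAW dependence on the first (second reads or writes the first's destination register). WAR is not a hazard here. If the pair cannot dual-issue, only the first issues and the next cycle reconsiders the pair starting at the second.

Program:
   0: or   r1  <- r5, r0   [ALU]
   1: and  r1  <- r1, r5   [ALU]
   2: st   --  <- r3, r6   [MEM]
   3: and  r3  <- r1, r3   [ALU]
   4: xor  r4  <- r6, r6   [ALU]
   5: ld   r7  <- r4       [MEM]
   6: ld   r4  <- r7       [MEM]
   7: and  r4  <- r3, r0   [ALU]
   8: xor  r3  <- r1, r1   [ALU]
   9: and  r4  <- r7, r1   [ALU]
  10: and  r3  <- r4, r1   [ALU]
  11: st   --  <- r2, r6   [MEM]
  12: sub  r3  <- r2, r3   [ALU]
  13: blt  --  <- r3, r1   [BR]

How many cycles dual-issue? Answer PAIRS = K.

c0: i0 or  RAW+WAW r1
c1: i1,i2 and+st  dual
c2: i3,i4 and+xor  dual
c3: i5 ld  no-port MEM/MEM
c4: i6 ld  WAW r4
c5: i7,i8 and+xor  dual
c6: i9 and  RAW r4
c7: i10,i11 and+st  dual
c8: i12 sub  RAW r3
c9: i13 blt  tail

PAIRS = 4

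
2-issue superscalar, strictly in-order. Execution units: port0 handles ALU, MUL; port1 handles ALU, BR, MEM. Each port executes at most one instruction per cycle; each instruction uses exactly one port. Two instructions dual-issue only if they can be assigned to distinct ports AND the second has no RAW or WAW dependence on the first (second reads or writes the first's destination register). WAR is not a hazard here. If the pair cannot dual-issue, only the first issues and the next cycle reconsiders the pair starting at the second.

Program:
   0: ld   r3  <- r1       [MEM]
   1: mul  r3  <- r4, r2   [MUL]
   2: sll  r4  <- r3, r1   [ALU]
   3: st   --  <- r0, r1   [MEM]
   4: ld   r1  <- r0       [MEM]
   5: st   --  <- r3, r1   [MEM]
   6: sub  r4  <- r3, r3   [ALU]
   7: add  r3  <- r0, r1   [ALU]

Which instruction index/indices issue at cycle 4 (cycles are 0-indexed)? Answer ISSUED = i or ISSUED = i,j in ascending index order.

[0] i0  ld.MEM  -- WAW r3
[1] i1  mul.MUL  -- RAW r3
[2] i2&i3  sll.ALU/st.MEM  -- dual
[3] i4  ld.MEM  -- no-port MEM/MEM
[4] i5&i6  st.MEM/sub.ALU  -- dual
[5] i7  add.ALU  -- tail

ISSUED = 5,6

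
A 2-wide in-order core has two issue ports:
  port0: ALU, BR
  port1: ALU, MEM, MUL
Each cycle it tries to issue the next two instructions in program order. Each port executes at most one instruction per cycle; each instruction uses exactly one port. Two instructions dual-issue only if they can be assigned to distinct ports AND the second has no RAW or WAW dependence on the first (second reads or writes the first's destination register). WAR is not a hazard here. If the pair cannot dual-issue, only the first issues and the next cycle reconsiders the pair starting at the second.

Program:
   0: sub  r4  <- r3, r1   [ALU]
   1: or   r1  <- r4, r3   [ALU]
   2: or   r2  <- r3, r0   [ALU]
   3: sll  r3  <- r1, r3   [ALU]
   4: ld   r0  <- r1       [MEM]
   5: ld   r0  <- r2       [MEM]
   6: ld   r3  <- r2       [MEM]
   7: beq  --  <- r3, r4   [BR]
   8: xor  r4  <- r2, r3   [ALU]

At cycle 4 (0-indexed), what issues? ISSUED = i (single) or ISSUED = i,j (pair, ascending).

  cy0 -> i0 (sub.ALU) RAW r4
  cy1 -> i1/i2 (or.ALU/or.ALU) 2-wide
  cy2 -> i3/i4 (sll.ALU/ld.MEM) 2-wide
  cy3 -> i5 (ld.MEM) no-port MEM/MEM
  cy4 -> i6 (ld.MEM) RAW r3
  cy5 -> i7/i8 (beq.BR/xor.ALU) 2-wide

ISSUED = 6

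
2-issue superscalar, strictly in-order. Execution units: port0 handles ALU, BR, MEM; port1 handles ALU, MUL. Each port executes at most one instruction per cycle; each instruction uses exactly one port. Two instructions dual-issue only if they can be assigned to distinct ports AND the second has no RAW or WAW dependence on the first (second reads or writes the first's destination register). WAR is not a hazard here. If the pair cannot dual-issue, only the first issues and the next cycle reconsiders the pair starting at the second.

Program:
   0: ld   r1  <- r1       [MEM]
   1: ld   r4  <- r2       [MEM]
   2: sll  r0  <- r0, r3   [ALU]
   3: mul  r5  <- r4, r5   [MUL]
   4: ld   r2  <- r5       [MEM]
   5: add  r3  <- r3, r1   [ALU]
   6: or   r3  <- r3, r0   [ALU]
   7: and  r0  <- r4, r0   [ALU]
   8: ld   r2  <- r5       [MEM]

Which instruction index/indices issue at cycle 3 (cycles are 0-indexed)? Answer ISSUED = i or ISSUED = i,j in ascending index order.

c0: i0 ld  no-port MEM/MEM
c1: i1,i2 ld+sll  dual
c2: i3 mul  RAW r5
c3: i4,i5 ld+add  dual
c4: i6,i7 or+and  dual
c5: i8 ld  tail

ISSUED = 4,5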